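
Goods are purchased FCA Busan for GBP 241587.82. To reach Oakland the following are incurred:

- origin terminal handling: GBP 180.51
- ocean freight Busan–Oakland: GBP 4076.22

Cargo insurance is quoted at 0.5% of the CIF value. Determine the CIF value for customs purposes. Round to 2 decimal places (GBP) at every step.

CIF value: GBP 247079.95

Let C be the CIF value. C = FCA price + pre-shipment costs + freight + 0.5% × C
C − 0.5% × C = 241587.82 + 180.51 + 4076.22
0.995 × C = 245844.55
C = 245844.55 / 0.995 = 247079.95
Insurance premium = 0.5% × 247079.95 = 1235.40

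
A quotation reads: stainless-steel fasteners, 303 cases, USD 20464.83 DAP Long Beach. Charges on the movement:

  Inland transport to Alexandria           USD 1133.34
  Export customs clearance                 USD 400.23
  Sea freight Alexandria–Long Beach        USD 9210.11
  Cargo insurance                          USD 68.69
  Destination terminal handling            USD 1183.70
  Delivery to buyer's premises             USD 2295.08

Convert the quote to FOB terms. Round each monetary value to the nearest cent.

FOB price: USD 7707.25

Not relevant to the conversion: export clearance, inland to port — on the seller under both DAP and FOB; already in the DAP price and stays in the FOB price.
From DAP to FOB, the seller no longer bears: freight, insurance, destination terminal, delivery.
FOB price = 20464.83 − 9210.11 − 68.69 − 1183.70 − 2295.08 = 7707.25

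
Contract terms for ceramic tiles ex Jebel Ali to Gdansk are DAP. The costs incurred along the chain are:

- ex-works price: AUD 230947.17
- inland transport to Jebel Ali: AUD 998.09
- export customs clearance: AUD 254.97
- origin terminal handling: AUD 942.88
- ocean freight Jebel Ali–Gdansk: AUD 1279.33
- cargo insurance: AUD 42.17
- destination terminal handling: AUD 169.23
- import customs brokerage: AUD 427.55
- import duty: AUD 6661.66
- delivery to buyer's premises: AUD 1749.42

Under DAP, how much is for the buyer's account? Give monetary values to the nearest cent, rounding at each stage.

Buyer's account: AUD 7089.21

DAP: the seller bears all costs to the named destination except import duty and clearance.
Seller's account: goods 230947.17 + inland to port 998.09 + export clearance 254.97 + origin terminal 942.88 + freight 1279.33 + insurance 42.17 + destination terminal 169.23 + delivery 1749.42 = 236383.26
Buyer's account: brokerage 427.55 + duty 6661.66 = 7089.21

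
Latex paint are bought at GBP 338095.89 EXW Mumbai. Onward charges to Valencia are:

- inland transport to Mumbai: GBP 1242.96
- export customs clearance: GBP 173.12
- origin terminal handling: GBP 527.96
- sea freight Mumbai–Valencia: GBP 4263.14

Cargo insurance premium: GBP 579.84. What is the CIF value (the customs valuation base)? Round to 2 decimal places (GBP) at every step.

CIF value: GBP 344882.91

CIF = EXW price + pre-shipment costs + freight + insurance
CIF = 338095.89 + 1242.96 + 173.12 + 527.96 + 4263.14 + 579.84 = 344882.91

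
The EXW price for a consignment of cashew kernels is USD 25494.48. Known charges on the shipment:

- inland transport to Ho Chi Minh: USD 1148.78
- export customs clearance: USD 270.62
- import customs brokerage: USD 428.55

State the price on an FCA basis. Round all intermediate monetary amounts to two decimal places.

Not relevant to the conversion: brokerage — on the buyer under both terms; not part of either seller's price.
From EXW to FCA, the seller additionally bears: inland to port, export clearance.
FCA price = 25494.48 + 1148.78 + 270.62 = 26913.88

FCA price: USD 26913.88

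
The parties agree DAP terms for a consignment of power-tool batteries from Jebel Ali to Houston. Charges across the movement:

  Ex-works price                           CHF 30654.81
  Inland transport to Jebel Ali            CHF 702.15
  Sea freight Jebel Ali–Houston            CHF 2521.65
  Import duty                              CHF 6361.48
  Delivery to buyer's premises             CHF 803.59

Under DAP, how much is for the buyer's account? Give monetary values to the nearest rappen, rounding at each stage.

DAP: the seller bears all costs to the named destination except import duty and clearance.
Seller's account: goods 30654.81 + inland to port 702.15 + freight 2521.65 + delivery 803.59 = 34682.20
Buyer's account: duty 6361.48 = 6361.48

Buyer's account: CHF 6361.48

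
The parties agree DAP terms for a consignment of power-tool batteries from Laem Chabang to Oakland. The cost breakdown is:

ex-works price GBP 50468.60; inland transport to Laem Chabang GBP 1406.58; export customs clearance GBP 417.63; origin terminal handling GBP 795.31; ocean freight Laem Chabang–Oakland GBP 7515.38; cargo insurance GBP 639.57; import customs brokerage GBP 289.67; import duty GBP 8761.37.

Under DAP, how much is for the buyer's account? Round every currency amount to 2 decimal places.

Buyer's account: GBP 9051.04

DAP: the seller bears all costs to the named destination except import duty and clearance.
Seller's account: goods 50468.60 + inland to port 1406.58 + export clearance 417.63 + origin terminal 795.31 + freight 7515.38 + insurance 639.57 = 61243.07
Buyer's account: brokerage 289.67 + duty 8761.37 = 9051.04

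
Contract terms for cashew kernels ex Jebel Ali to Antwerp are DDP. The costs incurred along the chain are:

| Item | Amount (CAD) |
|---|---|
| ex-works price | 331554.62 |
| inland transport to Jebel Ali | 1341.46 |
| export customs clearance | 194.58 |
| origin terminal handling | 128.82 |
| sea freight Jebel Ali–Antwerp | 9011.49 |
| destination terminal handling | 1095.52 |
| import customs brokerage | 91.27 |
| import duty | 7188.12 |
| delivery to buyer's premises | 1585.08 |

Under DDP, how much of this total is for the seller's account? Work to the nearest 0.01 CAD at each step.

DDP: the seller bears all costs including import duty.
Seller's account: goods 331554.62 + inland to port 1341.46 + export clearance 194.58 + origin terminal 128.82 + freight 9011.49 + destination terminal 1095.52 + brokerage 91.27 + duty 7188.12 + delivery 1585.08 = 352190.96
Buyer's account: 0.00

Seller's account: CAD 352190.96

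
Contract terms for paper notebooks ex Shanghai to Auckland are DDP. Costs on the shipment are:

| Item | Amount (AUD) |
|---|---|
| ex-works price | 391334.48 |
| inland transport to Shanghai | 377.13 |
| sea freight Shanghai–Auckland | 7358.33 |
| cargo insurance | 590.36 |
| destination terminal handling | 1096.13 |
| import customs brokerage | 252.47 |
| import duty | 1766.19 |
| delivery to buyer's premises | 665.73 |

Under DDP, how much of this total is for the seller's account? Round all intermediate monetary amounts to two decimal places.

Seller's account: AUD 403440.82

DDP: the seller bears all costs including import duty.
Seller's account: goods 391334.48 + inland to port 377.13 + freight 7358.33 + insurance 590.36 + destination terminal 1096.13 + brokerage 252.47 + duty 1766.19 + delivery 665.73 = 403440.82
Buyer's account: 0.00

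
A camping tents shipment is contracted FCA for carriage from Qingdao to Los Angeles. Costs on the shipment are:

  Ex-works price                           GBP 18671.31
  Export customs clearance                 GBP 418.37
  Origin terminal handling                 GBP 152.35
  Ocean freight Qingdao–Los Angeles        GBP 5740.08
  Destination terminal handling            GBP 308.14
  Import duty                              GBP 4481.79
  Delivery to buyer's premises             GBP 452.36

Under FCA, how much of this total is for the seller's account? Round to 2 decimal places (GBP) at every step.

FCA: the seller delivers export-cleared goods to the carrier; the buyer bears costs from that point.
Seller's account: goods 18671.31 + export clearance 418.37 = 19089.68
Buyer's account: origin terminal 152.35 + freight 5740.08 + destination terminal 308.14 + duty 4481.79 + delivery 452.36 = 11134.72

Seller's account: GBP 19089.68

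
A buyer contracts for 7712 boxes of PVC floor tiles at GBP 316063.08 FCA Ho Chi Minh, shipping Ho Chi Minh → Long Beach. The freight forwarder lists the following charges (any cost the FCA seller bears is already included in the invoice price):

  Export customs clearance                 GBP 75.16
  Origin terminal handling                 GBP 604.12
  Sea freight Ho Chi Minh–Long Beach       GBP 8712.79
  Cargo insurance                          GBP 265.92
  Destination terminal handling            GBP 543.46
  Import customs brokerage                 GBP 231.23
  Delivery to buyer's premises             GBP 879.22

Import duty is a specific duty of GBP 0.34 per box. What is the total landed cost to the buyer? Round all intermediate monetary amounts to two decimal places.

Total landed cost: GBP 329921.90

FCA: the seller delivers export-cleared goods to the carrier; the buyer bears costs from that point.
Already in the invoice (seller's account under FCA): export clearance — exclude.
CIF value = FCA price + origin terminal + freight + insurance = 316063.08 + 604.12 + 8712.79 + 265.92 = 325645.91
Import duty = 7712 × 0.34 = 2622.08
Buyer bears: origin terminal 604.12 + freight 8712.79 + insurance 265.92 + destination terminal 543.46 + brokerage 231.23 + delivery 879.22 + duty 2622.08 = 13858.82
Landed cost = invoice 316063.08 + 13858.82 = 329921.90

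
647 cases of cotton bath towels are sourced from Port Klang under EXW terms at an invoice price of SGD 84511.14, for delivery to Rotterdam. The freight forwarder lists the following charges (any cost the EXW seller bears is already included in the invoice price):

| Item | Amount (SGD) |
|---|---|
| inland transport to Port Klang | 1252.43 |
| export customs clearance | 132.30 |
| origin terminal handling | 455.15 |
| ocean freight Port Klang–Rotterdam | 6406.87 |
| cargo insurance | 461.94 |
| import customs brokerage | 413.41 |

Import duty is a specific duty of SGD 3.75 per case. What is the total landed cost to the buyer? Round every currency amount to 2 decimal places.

Total landed cost: SGD 96059.49

EXW: the seller makes goods available at their premises; the buyer bears all onward costs.
CIF value = EXW price + inland to port + export clearance + origin terminal + freight + insurance = 84511.14 + 1252.43 + 132.30 + 455.15 + 6406.87 + 461.94 = 93219.83
Import duty = 647 × 3.75 = 2426.25
Buyer bears: inland to port 1252.43 + export clearance 132.30 + origin terminal 455.15 + freight 6406.87 + insurance 461.94 + brokerage 413.41 + duty 2426.25 = 11548.35
Landed cost = invoice 84511.14 + 11548.35 = 96059.49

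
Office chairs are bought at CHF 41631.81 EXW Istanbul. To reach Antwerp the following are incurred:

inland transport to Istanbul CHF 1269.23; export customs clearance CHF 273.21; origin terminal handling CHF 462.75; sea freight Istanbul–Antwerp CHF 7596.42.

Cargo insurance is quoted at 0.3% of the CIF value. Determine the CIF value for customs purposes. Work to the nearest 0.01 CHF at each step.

CIF value: CHF 51387.58

Let C be the CIF value. C = EXW price + pre-shipment costs + freight + 0.3% × C
C − 0.3% × C = 41631.81 + 1269.23 + 273.21 + 462.75 + 7596.42
0.997 × C = 51233.42
C = 51233.42 / 0.997 = 51387.58
Insurance premium = 0.3% × 51387.58 = 154.16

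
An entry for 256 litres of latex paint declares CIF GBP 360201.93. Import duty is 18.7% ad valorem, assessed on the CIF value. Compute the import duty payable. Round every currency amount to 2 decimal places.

Import duty = 360201.93 × 18.7% = 67357.76

Import duty: GBP 67357.76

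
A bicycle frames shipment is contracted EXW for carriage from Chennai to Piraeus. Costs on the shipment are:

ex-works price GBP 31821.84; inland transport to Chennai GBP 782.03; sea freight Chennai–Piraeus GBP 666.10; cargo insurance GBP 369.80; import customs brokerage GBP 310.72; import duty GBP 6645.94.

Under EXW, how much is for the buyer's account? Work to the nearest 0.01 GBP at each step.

EXW: the seller makes goods available at their premises; the buyer bears all onward costs.
Seller's account: goods 31821.84 = 31821.84
Buyer's account: inland to port 782.03 + freight 666.10 + insurance 369.80 + brokerage 310.72 + duty 6645.94 = 8774.59

Buyer's account: GBP 8774.59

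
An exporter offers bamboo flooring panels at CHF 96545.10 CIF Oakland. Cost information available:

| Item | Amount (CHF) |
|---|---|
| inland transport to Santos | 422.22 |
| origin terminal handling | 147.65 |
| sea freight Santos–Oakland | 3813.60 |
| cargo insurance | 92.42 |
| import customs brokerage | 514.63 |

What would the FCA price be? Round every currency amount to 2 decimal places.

FCA price: CHF 92491.43

Not relevant to the conversion: inland to port — on the seller under both CIF and FCA; already in the CIF price and stays in the FCA price. brokerage — on the buyer under both terms; not part of either seller's price.
From CIF to FCA, the seller no longer bears: origin terminal, freight, insurance.
FCA price = 96545.10 − 147.65 − 3813.60 − 92.42 = 92491.43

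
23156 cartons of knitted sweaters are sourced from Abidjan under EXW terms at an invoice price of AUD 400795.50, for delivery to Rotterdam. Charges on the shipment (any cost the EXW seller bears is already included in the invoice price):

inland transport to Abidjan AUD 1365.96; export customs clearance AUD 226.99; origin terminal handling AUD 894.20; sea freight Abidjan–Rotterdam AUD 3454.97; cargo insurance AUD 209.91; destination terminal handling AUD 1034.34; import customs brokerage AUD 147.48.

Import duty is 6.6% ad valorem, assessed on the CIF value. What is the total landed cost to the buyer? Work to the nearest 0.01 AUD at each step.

EXW: the seller makes goods available at their premises; the buyer bears all onward costs.
CIF value = EXW price + inland to port + export clearance + origin terminal + freight + insurance = 400795.50 + 1365.96 + 226.99 + 894.20 + 3454.97 + 209.91 = 406947.53
Import duty = 406947.53 × 6.6% = 26858.54
Buyer bears: inland to port 1365.96 + export clearance 226.99 + origin terminal 894.20 + freight 3454.97 + insurance 209.91 + destination terminal 1034.34 + brokerage 147.48 + duty 26858.54 = 34192.39
Landed cost = invoice 400795.50 + 34192.39 = 434987.89

Total landed cost: AUD 434987.89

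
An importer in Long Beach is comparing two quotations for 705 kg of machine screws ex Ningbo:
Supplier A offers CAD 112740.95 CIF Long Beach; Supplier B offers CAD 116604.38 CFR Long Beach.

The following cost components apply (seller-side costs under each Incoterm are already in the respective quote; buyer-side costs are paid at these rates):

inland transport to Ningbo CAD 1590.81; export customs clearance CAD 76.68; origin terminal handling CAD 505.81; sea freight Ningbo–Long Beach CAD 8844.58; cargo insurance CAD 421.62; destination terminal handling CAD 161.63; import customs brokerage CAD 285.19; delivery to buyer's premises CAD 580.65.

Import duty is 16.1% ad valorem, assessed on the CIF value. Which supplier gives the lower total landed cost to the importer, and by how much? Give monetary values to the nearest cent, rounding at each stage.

Supplier A is cheaper by CAD 4974.95

Supplier A (CIF):
The CIF price already equals the CIF value: 112740.95
Import duty = 112740.95 × 16.1% = 18151.29
Buyer bears (A): 161.63 + 285.19 + 580.65 = 1027.47
Landed cost (A) = invoice 112740.95 + 1027.47 + duty 18151.29 = 131919.71
Supplier B (CFR):
CIF value = CFR price + insurance = 116604.38 + 421.62 = 117026.00
Import duty = 117026.00 × 16.1% = 18841.19
Buyer bears (B): 421.62 + 161.63 + 285.19 + 580.65 = 1449.09
Landed cost (B) = invoice 116604.38 + 1449.09 + duty 18841.19 = 136894.66
Difference = |131919.71 − 136894.66| = 4974.95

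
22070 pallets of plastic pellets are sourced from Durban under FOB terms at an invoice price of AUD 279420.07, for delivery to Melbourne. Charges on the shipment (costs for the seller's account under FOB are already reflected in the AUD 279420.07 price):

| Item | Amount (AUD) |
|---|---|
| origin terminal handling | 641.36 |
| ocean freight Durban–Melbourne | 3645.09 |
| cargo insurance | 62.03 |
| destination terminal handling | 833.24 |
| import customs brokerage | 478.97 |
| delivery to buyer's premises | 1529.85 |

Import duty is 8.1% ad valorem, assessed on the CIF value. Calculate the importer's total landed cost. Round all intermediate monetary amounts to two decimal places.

Total landed cost: AUD 308902.55

FOB: the seller bears costs until goods are on board at the origin port; the buyer bears freight, insurance and all costs thereafter.
Already in the invoice (seller's account under FOB): origin terminal — exclude.
CIF value = FOB price + freight + insurance = 279420.07 + 3645.09 + 62.03 = 283127.19
Import duty = 283127.19 × 8.1% = 22933.30
Buyer bears: freight 3645.09 + insurance 62.03 + destination terminal 833.24 + brokerage 478.97 + delivery 1529.85 + duty 22933.30 = 29482.48
Landed cost = invoice 279420.07 + 29482.48 = 308902.55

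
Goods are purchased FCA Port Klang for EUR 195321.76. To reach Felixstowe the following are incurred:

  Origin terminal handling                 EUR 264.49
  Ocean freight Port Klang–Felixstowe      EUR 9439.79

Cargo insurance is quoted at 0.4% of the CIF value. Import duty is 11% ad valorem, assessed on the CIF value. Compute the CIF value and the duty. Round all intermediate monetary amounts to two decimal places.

Let C be the CIF value. C = FCA price + pre-shipment costs + freight + 0.4% × C
C − 0.4% × C = 195321.76 + 264.49 + 9439.79
0.996 × C = 205026.04
C = 205026.04 / 0.996 = 205849.44
Insurance premium = 0.4% × 205849.44 = 823.40
Import duty = 205849.44 × 11% = 22643.44

CIF value: EUR 205849.44; import duty: EUR 22643.44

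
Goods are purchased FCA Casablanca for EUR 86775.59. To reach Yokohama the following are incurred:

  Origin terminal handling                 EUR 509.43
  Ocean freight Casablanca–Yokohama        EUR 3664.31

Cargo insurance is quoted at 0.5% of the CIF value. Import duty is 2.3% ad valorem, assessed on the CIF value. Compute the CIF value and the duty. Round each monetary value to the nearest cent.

Let C be the CIF value. C = FCA price + pre-shipment costs + freight + 0.5% × C
C − 0.5% × C = 86775.59 + 509.43 + 3664.31
0.995 × C = 90949.33
C = 90949.33 / 0.995 = 91406.36
Insurance premium = 0.5% × 91406.36 = 457.03
Import duty = 91406.36 × 2.3% = 2102.35

CIF value: EUR 91406.36; import duty: EUR 2102.35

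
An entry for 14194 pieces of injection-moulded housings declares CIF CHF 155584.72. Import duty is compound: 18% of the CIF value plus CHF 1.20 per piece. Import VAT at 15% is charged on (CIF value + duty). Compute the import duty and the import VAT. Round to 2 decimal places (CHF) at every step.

Import duty: CHF 45038.05; import VAT: CHF 30093.42

Ad valorem component: 155584.72 × 18% = 28005.25
Specific component: 14194 × 1.20 = 17032.80
Import duty = 28005.25 + 17032.80 = 45038.05
VAT base = CIF + duty = 155584.72 + 45038.05 = 200622.77
Import VAT = 200622.77 × 15% = 30093.42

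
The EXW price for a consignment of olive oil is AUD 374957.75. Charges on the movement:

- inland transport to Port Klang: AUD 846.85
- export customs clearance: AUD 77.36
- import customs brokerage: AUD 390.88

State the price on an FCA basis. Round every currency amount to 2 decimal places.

FCA price: AUD 375881.96

Not relevant to the conversion: brokerage — on the buyer under both terms; not part of either seller's price.
From EXW to FCA, the seller additionally bears: inland to port, export clearance.
FCA price = 374957.75 + 846.85 + 77.36 = 375881.96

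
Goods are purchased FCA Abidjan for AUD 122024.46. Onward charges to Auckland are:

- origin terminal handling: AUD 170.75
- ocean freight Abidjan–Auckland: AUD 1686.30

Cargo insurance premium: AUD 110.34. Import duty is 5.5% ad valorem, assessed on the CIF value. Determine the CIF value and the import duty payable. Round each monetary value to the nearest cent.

CIF value: AUD 123991.85; import duty: AUD 6819.55

CIF = FCA price + pre-shipment costs + freight + insurance
CIF = 122024.46 + 170.75 + 1686.30 + 110.34 = 123991.85
Import duty = 123991.85 × 5.5% = 6819.55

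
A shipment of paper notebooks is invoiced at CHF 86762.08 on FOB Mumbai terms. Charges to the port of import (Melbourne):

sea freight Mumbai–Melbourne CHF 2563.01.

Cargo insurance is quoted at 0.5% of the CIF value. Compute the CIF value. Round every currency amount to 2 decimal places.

Let C be the CIF value. C = FOB price + freight + 0.5% × C
C − 0.5% × C = 86762.08 + 2563.01
0.995 × C = 89325.09
C = 89325.09 / 0.995 = 89773.96
Insurance premium = 0.5% × 89773.96 = 448.87

CIF value: CHF 89773.96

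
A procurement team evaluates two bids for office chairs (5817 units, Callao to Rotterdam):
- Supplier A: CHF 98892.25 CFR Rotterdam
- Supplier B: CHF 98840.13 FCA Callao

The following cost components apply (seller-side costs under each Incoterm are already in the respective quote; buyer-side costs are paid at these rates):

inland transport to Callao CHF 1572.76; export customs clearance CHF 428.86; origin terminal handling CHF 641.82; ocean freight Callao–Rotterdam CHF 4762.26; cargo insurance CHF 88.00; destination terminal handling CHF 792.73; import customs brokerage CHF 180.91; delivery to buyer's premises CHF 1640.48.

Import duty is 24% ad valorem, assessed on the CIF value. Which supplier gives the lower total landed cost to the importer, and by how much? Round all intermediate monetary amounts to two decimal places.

Supplier A (CFR):
CIF value = CFR price + insurance = 98892.25 + 88.00 = 98980.25
Import duty = 98980.25 × 24% = 23755.26
Buyer bears (A): 88.00 + 792.73 + 180.91 + 1640.48 = 2702.12
Landed cost (A) = invoice 98892.25 + 2702.12 + duty 23755.26 = 125349.63
Supplier B (FCA):
CIF value = FCA price + origin terminal + freight + insurance = 98840.13 + 641.82 + 4762.26 + 88.00 = 104332.21
Import duty = 104332.21 × 24% = 25039.73
Buyer bears (B): 641.82 + 4762.26 + 88.00 + 792.73 + 180.91 + 1640.48 = 8106.20
Landed cost (B) = invoice 98840.13 + 8106.20 + duty 25039.73 = 131986.06
Difference = |125349.63 − 131986.06| = 6636.43

Supplier A is cheaper by CHF 6636.43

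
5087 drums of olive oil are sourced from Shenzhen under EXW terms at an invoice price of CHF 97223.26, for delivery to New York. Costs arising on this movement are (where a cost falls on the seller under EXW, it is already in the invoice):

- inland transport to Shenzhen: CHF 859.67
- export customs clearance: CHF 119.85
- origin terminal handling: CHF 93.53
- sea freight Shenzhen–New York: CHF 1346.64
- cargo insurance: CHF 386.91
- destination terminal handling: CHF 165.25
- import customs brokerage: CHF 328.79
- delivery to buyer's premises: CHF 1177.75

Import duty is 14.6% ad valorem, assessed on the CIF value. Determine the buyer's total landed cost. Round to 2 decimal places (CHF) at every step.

EXW: the seller makes goods available at their premises; the buyer bears all onward costs.
CIF value = EXW price + inland to port + export clearance + origin terminal + freight + insurance = 97223.26 + 859.67 + 119.85 + 93.53 + 1346.64 + 386.91 = 100029.86
Import duty = 100029.86 × 14.6% = 14604.36
Buyer bears: inland to port 859.67 + export clearance 119.85 + origin terminal 93.53 + freight 1346.64 + insurance 386.91 + destination terminal 165.25 + brokerage 328.79 + delivery 1177.75 + duty 14604.36 = 19082.75
Landed cost = invoice 97223.26 + 19082.75 = 116306.01

Total landed cost: CHF 116306.01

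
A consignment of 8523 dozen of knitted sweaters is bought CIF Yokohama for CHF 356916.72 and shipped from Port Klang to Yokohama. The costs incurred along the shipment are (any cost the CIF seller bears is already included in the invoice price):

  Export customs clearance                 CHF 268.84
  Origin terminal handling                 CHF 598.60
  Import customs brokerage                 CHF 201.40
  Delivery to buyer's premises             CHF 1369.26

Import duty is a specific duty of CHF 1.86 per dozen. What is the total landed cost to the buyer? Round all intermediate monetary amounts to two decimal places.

CIF: the seller pays costs through ocean freight and marine insurance to the destination port.
Already in the invoice (seller's account under CIF): export clearance, origin terminal — exclude.
The CIF price already equals the CIF value: 356916.72
Import duty = 8523 × 1.86 = 15852.78
Buyer bears: brokerage 201.40 + delivery 1369.26 + duty 15852.78 = 17423.44
Landed cost = invoice 356916.72 + 17423.44 = 374340.16

Total landed cost: CHF 374340.16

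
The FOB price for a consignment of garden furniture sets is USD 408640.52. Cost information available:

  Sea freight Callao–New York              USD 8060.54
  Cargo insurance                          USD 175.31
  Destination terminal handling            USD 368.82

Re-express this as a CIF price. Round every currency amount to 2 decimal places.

Not relevant to the conversion: destination terminal — on the buyer under both terms; not part of either seller's price.
From FOB to CIF, the seller additionally bears: freight, insurance.
CIF price = 408640.52 + 8060.54 + 175.31 = 416876.37

CIF price: USD 416876.37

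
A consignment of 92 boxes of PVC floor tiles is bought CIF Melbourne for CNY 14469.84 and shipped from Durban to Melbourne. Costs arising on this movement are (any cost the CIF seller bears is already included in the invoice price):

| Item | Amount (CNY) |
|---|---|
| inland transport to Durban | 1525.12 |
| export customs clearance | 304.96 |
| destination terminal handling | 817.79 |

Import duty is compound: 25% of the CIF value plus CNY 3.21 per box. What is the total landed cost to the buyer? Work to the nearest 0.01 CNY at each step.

CIF: the seller pays costs through ocean freight and marine insurance to the destination port.
Already in the invoice (seller's account under CIF): inland to port, export clearance — exclude.
The CIF price already equals the CIF value: 14469.84
Ad valorem component: 14469.84 × 25% = 3617.46
Specific component: 92 × 3.21 = 295.32
Import duty = 3617.46 + 295.32 = 3912.78
Buyer bears: destination terminal 817.79 + duty 3912.78 = 4730.57
Landed cost = invoice 14469.84 + 4730.57 = 19200.41

Total landed cost: CNY 19200.41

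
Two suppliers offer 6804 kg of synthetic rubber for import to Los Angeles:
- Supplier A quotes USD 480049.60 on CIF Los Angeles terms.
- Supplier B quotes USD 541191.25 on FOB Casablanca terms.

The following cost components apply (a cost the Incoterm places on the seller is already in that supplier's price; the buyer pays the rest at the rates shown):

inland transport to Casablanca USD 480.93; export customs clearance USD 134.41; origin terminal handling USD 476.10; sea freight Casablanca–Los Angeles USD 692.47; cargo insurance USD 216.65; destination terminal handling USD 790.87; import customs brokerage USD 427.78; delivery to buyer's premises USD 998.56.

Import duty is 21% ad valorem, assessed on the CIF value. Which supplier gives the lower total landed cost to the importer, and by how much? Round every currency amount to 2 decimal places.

Supplier A is cheaper by USD 75081.43

Supplier A (CIF):
The CIF price already equals the CIF value: 480049.60
Import duty = 480049.60 × 21% = 100810.42
Buyer bears (A): 790.87 + 427.78 + 998.56 = 2217.21
Landed cost (A) = invoice 480049.60 + 2217.21 + duty 100810.42 = 583077.23
Supplier B (FOB):
CIF value = FOB price + freight + insurance = 541191.25 + 692.47 + 216.65 = 542100.37
Import duty = 542100.37 × 21% = 113841.08
Buyer bears (B): 692.47 + 216.65 + 790.87 + 427.78 + 998.56 = 3126.33
Landed cost (B) = invoice 541191.25 + 3126.33 + duty 113841.08 = 658158.66
Difference = |583077.23 − 658158.66| = 75081.43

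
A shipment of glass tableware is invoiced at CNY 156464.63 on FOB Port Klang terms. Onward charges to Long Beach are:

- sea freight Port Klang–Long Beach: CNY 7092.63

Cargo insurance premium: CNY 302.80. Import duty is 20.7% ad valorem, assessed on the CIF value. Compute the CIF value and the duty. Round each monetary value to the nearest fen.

CIF = FOB price + freight + insurance
CIF = 156464.63 + 7092.63 + 302.80 = 163860.06
Import duty = 163860.06 × 20.7% = 33919.03

CIF value: CNY 163860.06; import duty: CNY 33919.03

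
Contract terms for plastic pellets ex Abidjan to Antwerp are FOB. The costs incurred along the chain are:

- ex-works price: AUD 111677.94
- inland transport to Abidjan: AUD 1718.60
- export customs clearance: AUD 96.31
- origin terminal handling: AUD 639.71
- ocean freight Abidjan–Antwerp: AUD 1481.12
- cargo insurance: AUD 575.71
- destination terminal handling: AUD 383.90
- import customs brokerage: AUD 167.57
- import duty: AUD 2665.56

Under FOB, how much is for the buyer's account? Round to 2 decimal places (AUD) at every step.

FOB: the seller bears costs until goods are on board at the origin port; the buyer bears freight, insurance and all costs thereafter.
Seller's account: goods 111677.94 + inland to port 1718.60 + export clearance 96.31 + origin terminal 639.71 = 114132.56
Buyer's account: freight 1481.12 + insurance 575.71 + destination terminal 383.90 + brokerage 167.57 + duty 2665.56 = 5273.86

Buyer's account: AUD 5273.86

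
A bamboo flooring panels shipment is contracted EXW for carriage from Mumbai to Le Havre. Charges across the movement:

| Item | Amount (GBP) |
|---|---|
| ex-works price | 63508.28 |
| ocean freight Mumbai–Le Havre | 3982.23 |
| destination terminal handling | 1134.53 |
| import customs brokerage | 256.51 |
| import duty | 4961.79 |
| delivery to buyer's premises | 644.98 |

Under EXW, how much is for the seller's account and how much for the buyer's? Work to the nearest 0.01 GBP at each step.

EXW: the seller makes goods available at their premises; the buyer bears all onward costs.
Seller's account: goods 63508.28 = 63508.28
Buyer's account: freight 3982.23 + destination terminal 1134.53 + brokerage 256.51 + duty 4961.79 + delivery 644.98 = 10980.04

Seller: GBP 63508.28; buyer: GBP 10980.04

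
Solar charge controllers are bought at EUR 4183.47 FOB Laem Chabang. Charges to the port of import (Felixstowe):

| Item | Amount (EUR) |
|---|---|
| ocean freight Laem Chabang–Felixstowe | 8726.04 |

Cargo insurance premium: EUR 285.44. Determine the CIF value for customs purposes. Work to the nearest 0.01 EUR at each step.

CIF = FOB price + freight + insurance
CIF = 4183.47 + 8726.04 + 285.44 = 13194.95

CIF value: EUR 13194.95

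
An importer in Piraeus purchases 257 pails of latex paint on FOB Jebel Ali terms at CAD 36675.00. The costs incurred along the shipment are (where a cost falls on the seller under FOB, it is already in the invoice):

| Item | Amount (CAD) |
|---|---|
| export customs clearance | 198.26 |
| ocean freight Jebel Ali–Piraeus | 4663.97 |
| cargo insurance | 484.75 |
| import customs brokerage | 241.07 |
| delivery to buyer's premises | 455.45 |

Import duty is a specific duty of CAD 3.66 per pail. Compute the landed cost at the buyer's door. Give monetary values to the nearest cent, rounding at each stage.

Total landed cost: CAD 43460.86

FOB: the seller bears costs until goods are on board at the origin port; the buyer bears freight, insurance and all costs thereafter.
Already in the invoice (seller's account under FOB): export clearance — exclude.
CIF value = FOB price + freight + insurance = 36675.00 + 4663.97 + 484.75 = 41823.72
Import duty = 257 × 3.66 = 940.62
Buyer bears: freight 4663.97 + insurance 484.75 + brokerage 241.07 + delivery 455.45 + duty 940.62 = 6785.86
Landed cost = invoice 36675.00 + 6785.86 = 43460.86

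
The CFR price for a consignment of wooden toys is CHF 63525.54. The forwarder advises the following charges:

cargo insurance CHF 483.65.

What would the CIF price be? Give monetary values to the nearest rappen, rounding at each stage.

From CFR to CIF, the seller additionally bears: insurance.
CIF price = 63525.54 + 483.65 = 64009.19

CIF price: CHF 64009.19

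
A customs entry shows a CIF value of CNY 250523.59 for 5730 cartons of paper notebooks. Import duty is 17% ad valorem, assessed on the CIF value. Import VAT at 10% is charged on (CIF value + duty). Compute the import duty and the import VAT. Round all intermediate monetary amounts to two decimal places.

Import duty: CNY 42589.01; import VAT: CNY 29311.26

Import duty = 250523.59 × 17% = 42589.01
VAT base = CIF + duty = 250523.59 + 42589.01 = 293112.60
Import VAT = 293112.60 × 10% = 29311.26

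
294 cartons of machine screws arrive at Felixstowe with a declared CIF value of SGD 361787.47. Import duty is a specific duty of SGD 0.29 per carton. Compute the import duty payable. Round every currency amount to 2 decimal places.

Import duty = 294 × 0.29 = 85.26

Import duty: SGD 85.26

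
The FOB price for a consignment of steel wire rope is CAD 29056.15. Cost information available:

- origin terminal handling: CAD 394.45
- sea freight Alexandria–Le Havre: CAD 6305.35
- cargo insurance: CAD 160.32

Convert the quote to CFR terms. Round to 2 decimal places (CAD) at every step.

Not relevant to the conversion: origin terminal — on the seller under both FOB and CFR; already in the FOB price and stays in the CFR price. insurance — on the buyer under both terms; not part of either seller's price.
From FOB to CFR, the seller additionally bears: freight.
CFR price = 29056.15 + 6305.35 = 35361.50

CFR price: CAD 35361.50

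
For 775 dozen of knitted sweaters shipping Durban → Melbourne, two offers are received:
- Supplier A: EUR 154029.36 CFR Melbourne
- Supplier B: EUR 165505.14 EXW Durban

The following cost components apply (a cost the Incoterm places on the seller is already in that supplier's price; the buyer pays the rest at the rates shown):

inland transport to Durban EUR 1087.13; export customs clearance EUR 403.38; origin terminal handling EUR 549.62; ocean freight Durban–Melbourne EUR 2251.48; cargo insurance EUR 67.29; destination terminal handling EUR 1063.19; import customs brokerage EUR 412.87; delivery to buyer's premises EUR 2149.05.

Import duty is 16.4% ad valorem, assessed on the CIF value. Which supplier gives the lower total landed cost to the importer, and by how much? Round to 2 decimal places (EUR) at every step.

Supplier A (CFR):
CIF value = CFR price + insurance = 154029.36 + 67.29 = 154096.65
Import duty = 154096.65 × 16.4% = 25271.85
Buyer bears (A): 67.29 + 1063.19 + 412.87 + 2149.05 = 3692.40
Landed cost (A) = invoice 154029.36 + 3692.40 + duty 25271.85 = 182993.61
Supplier B (EXW):
CIF value = EXW price + inland to port + export clearance + origin terminal + freight + insurance = 165505.14 + 1087.13 + 403.38 + 549.62 + 2251.48 + 67.29 = 169864.04
Import duty = 169864.04 × 16.4% = 27857.70
Buyer bears (B): 1087.13 + 403.38 + 549.62 + 2251.48 + 67.29 + 1063.19 + 412.87 + 2149.05 = 7984.01
Landed cost (B) = invoice 165505.14 + 7984.01 + duty 27857.70 = 201346.85
Difference = |182993.61 − 201346.85| = 18353.24

Supplier A is cheaper by EUR 18353.24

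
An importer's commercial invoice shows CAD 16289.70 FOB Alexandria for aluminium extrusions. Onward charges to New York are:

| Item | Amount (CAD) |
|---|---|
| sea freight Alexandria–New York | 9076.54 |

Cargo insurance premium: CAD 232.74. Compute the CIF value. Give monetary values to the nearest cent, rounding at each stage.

CIF value: CAD 25598.98

CIF = FOB price + freight + insurance
CIF = 16289.70 + 9076.54 + 232.74 = 25598.98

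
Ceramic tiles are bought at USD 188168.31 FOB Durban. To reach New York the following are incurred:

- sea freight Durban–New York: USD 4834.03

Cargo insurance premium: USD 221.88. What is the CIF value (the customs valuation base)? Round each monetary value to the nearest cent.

CIF value: USD 193224.22

CIF = FOB price + freight + insurance
CIF = 188168.31 + 4834.03 + 221.88 = 193224.22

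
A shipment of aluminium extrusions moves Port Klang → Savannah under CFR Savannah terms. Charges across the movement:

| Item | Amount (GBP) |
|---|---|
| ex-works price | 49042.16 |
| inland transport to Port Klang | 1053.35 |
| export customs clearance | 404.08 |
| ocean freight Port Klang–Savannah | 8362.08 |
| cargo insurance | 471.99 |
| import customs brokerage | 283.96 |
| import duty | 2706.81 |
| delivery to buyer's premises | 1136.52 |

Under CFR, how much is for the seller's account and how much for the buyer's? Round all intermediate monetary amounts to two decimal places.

Seller: GBP 58861.67; buyer: GBP 4599.28

CFR: the seller pays costs through ocean freight to the destination port, but not insurance.
Seller's account: goods 49042.16 + inland to port 1053.35 + export clearance 404.08 + freight 8362.08 = 58861.67
Buyer's account: insurance 471.99 + brokerage 283.96 + duty 2706.81 + delivery 1136.52 = 4599.28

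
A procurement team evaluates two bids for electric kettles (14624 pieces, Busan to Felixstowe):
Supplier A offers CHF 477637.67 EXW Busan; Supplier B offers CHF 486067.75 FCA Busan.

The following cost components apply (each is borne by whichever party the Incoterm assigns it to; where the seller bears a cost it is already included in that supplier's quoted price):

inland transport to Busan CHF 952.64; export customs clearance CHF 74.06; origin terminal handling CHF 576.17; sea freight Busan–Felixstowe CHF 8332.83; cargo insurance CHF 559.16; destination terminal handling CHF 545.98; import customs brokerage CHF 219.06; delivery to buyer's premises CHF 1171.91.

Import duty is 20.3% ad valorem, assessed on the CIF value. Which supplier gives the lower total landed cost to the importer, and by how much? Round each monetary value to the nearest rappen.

Supplier A (EXW):
CIF value = EXW price + inland to port + export clearance + origin terminal + freight + insurance = 477637.67 + 952.64 + 74.06 + 576.17 + 8332.83 + 559.16 = 488132.53
Import duty = 488132.53 × 20.3% = 99090.90
Buyer bears (A): 952.64 + 74.06 + 576.17 + 8332.83 + 559.16 + 545.98 + 219.06 + 1171.91 = 12431.81
Landed cost (A) = invoice 477637.67 + 12431.81 + duty 99090.90 = 589160.38
Supplier B (FCA):
CIF value = FCA price + origin terminal + freight + insurance = 486067.75 + 576.17 + 8332.83 + 559.16 = 495535.91
Import duty = 495535.91 × 20.3% = 100593.79
Buyer bears (B): 576.17 + 8332.83 + 559.16 + 545.98 + 219.06 + 1171.91 = 11405.11
Landed cost (B) = invoice 486067.75 + 11405.11 + duty 100593.79 = 598066.65
Difference = |589160.38 − 598066.65| = 8906.27

Supplier A is cheaper by CHF 8906.27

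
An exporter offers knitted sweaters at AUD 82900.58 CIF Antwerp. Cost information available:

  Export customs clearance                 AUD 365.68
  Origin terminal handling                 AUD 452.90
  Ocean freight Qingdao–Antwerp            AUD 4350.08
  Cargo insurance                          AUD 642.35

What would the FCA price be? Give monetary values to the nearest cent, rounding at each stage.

Not relevant to the conversion: export clearance — on the seller under both CIF and FCA; already in the CIF price and stays in the FCA price.
From CIF to FCA, the seller no longer bears: origin terminal, freight, insurance.
FCA price = 82900.58 − 452.90 − 4350.08 − 642.35 = 77455.25

FCA price: AUD 77455.25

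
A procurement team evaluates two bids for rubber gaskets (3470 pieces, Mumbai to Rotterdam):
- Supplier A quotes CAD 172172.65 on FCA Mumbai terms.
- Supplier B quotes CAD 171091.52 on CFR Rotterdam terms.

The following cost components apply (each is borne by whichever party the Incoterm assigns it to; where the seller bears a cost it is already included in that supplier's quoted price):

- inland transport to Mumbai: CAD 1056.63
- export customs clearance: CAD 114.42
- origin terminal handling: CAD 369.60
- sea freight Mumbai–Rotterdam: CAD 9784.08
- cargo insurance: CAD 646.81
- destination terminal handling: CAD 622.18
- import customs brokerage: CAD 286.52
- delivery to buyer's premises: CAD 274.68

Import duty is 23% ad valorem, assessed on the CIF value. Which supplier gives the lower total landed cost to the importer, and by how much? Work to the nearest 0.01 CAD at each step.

Supplier B is cheaper by CAD 13818.81

Supplier A (FCA):
CIF value = FCA price + origin terminal + freight + insurance = 172172.65 + 369.60 + 9784.08 + 646.81 = 182973.14
Import duty = 182973.14 × 23% = 42083.82
Buyer bears (A): 369.60 + 9784.08 + 646.81 + 622.18 + 286.52 + 274.68 = 11983.87
Landed cost (A) = invoice 172172.65 + 11983.87 + duty 42083.82 = 226240.34
Supplier B (CFR):
CIF value = CFR price + insurance = 171091.52 + 646.81 = 171738.33
Import duty = 171738.33 × 23% = 39499.82
Buyer bears (B): 646.81 + 622.18 + 286.52 + 274.68 = 1830.19
Landed cost (B) = invoice 171091.52 + 1830.19 + duty 39499.82 = 212421.53
Difference = |226240.34 − 212421.53| = 13818.81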